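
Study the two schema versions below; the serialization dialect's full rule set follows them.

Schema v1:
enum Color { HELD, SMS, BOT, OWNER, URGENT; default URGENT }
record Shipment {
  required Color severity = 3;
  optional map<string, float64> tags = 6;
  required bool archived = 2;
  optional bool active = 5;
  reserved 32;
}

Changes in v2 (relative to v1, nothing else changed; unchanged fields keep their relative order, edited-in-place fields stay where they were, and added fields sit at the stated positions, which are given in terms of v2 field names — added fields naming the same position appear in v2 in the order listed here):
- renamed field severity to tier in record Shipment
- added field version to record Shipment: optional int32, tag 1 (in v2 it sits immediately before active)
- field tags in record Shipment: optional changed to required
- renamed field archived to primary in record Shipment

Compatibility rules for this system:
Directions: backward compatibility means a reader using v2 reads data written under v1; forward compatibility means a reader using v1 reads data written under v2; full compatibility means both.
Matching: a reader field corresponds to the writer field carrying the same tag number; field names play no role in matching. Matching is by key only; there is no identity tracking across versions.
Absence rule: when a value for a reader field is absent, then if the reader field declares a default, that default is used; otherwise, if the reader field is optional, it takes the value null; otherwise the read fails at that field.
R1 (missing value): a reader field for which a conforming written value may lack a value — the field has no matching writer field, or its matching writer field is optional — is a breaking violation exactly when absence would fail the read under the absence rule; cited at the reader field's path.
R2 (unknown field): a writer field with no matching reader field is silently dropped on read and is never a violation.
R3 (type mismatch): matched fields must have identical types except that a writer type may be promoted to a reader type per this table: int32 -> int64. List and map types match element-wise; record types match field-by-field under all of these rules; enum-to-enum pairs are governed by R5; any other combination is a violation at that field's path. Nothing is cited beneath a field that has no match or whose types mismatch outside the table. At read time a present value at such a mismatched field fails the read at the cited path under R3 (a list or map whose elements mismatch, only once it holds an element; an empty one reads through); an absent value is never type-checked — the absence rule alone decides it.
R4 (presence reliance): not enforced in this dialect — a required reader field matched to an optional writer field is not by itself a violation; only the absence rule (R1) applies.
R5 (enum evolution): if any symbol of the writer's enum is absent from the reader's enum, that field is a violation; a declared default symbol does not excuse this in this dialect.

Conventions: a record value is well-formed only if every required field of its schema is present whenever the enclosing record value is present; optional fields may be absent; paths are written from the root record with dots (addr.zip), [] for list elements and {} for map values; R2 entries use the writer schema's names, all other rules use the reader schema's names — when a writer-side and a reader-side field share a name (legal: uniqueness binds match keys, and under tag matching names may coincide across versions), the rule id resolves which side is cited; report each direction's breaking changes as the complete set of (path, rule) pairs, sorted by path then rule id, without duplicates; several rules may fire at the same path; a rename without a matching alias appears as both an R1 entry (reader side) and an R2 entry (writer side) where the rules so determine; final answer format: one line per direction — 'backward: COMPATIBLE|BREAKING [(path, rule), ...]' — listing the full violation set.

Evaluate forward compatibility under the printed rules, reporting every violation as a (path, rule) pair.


forward: COMPATIBLE []

arrows below run writer -> reader for Shipment
forward on Shipment — v1 reading data written by v2:
  Color -> Color, writer required: severity aligns to tier
  map<string, float64> -> map<string, float64>, writer required: tags aligns to tags
  bool -> bool, writer required: archived aligns to primary
  bool -> bool, writer optional: active aligns to active
  writer field version has no reader counterpart
  nothing fires on Shipment: forward is COMPATIBLE
the other Shipment changes do not affect what is asked:
  renamed field severity to tier in record Shipment -> fires no rule on Shipment, leaving the asked answer as it is
  added field version to record Shipment: optional int32, tag 1 (in v2 it sits immediately before active) -> fires no rule on Shipment, leaving the asked answer as it is
  field tags in record Shipment: optional changed to required -> matters only for Shipment's backward compatibility — outside the asked direction
  renamed field archived to primary in record Shipment -> fires no rule on Shipment, leaving the asked answer as it is


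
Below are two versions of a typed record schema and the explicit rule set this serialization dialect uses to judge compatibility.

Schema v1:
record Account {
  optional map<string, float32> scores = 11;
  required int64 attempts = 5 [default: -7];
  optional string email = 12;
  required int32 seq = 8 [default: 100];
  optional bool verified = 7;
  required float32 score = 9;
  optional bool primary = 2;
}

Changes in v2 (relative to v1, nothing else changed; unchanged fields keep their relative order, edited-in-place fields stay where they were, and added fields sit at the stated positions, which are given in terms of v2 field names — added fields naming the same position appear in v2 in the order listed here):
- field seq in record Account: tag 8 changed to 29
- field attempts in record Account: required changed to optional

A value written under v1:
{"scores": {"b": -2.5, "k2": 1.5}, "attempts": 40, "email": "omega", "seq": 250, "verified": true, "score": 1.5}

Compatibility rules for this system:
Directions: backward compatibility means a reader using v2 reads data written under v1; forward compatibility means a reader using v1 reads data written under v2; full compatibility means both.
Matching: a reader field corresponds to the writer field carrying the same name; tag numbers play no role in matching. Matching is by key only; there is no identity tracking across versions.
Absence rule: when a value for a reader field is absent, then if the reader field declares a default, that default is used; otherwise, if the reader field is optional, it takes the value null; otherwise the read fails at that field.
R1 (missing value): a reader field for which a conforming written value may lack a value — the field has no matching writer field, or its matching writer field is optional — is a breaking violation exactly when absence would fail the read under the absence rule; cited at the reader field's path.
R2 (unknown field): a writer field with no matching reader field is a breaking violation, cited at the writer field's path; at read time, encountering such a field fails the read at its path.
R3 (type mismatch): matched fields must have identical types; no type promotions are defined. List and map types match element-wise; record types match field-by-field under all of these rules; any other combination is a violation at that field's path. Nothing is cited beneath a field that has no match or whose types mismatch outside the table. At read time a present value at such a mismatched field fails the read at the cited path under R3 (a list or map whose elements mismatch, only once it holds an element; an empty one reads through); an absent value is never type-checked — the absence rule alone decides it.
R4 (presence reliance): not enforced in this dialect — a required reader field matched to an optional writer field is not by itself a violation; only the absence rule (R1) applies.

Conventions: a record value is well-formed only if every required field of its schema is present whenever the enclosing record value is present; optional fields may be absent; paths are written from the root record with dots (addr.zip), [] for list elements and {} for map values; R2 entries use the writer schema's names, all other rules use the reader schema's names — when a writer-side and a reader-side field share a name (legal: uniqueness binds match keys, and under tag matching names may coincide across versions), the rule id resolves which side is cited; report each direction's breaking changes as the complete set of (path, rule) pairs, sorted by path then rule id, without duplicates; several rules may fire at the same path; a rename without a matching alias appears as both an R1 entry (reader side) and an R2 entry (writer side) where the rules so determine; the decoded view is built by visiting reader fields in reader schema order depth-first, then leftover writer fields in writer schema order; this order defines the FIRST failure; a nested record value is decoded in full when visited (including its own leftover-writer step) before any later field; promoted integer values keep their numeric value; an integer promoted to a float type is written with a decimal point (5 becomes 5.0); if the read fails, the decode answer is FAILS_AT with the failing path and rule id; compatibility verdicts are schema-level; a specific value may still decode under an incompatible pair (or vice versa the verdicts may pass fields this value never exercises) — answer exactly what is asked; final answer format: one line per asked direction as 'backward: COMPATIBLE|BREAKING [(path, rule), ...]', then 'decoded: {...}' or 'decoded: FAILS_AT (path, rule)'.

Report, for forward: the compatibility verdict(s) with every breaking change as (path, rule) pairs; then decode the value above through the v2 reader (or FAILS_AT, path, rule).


forward: COMPATIBLE []; decoded: {"scores": {"b": -2.5, "k2": 1.5}, "attempts": 40, "email": "omega", "seq": 250, "verified": true, "score": 1.5, "primary": null}

arrows below run writer -> reader for Account
checking forward for Account: reader v1 against writer v2:
  scores <- scores (map<string, float32> -> map<string, float32>, writer optional)
  attempts <- attempts (int64 -> int64, writer optional)
  email <- email (string -> string, writer optional)
  seq <- seq (int32 -> int32, writer required)
  verified <- verified (bool -> bool, writer optional)
  score <- score (float32 -> float32, writer required)
  primary <- primary (bool -> bool, writer optional)
  => no violations; forward on Account: COMPATIBLE
decode walk for Account under reader schema v2:
  scores := {"b": -2.5, "k2": 1.5}
  attempts := 40
  email := "omega"
  seq := 250
  verified := true
  score := 1.5
  primary := null (absent, optional -> null)
  => decoded: {"scores": {"b": -2.5, "k2": 1.5}, "attempts": 40, "email": "omega", "seq": 250, "verified": true, "score": 1.5, "primary": null}
ruling out the remaining Account differences:
  field seq in record Account: tag 8 changed to 29 -> fires no rule on Account, leaving the asked answer as it is
  field attempts in record Account: required changed to optional -> fires no rule on Account, leaving the asked answer as it is


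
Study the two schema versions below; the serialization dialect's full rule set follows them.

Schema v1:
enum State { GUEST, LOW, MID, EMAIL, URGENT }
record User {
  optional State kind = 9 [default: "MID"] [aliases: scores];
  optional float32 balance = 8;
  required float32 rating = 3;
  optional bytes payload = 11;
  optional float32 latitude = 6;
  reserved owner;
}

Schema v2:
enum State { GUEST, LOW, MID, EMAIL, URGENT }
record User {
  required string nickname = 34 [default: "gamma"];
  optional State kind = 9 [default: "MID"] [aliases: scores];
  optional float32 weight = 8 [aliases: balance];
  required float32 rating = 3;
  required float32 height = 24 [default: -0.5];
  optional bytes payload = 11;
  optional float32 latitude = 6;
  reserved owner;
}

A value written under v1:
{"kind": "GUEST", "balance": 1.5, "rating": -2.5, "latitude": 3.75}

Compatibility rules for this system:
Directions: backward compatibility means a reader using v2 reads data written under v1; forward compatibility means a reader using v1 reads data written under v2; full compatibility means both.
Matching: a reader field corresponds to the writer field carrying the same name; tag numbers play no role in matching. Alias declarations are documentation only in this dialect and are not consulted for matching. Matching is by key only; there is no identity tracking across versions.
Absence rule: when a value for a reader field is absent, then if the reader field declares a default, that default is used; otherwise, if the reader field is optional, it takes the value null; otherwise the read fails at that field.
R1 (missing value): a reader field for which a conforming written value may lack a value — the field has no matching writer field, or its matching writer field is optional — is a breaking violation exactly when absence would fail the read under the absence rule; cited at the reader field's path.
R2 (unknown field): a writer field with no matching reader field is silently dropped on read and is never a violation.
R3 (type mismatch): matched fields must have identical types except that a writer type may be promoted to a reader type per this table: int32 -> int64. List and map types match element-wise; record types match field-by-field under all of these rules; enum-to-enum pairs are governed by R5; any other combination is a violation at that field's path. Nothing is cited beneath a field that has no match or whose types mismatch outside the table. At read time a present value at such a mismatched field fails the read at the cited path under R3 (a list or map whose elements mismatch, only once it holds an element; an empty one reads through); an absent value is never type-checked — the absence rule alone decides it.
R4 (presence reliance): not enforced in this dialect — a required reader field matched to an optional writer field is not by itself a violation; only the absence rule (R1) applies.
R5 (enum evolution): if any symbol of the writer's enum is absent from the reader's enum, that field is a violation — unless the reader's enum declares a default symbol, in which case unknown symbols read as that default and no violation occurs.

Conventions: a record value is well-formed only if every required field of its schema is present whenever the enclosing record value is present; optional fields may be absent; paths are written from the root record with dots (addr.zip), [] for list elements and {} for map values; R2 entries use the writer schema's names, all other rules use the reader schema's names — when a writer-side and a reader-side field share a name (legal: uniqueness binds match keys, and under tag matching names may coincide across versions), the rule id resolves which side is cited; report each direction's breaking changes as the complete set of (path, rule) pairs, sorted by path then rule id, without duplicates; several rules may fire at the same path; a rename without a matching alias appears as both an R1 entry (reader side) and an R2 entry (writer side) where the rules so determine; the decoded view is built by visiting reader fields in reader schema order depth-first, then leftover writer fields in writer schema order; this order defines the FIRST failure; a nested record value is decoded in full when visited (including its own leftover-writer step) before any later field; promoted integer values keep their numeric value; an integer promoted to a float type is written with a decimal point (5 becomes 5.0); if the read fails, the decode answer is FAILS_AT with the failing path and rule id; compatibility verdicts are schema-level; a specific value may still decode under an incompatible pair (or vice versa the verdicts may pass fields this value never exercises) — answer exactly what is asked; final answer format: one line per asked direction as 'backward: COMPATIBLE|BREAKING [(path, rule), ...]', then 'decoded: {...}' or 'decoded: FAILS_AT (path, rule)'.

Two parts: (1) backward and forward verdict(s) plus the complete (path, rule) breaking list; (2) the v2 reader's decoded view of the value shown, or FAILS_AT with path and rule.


backward: COMPATIBLE []; forward: COMPATIBLE []; decoded: {"nickname": "gamma", "kind": "GUEST", "weight": null, "rating": -2.5, "height": -0.5, "payload": null, "latitude": 3.75}

the writer's type comes first in each User pair
backward pass over User, reader schema v2, writer schema v1:
  nickname has no writer counterpart
  kind <- kind (State -> State, writer optional)
  weight has no writer counterpart
  rating <- rating (float32 -> float32, writer required)
  height has no writer counterpart
  payload <- payload (bytes -> bytes, writer optional)
  latitude <- latitude (float32 -> float32, writer optional)
  leftover writer field: balance
  nothing fires on User: backward is COMPATIBLE
forward pass over User, reader schema v1, writer schema v2:
  kind <- kind (State -> State, writer optional)
  balance has no writer counterpart
  rating <- rating (float32 -> float32, writer required)
  payload <- payload (bytes -> bytes, writer optional)
  latitude <- latitude (float32 -> float32, writer optional)
  leftover writer field: nickname
  leftover writer field: weight
  leftover writer field: height
  nothing fires on User: forward is COMPATIBLE
migrating the User value to v2:
  nickname := "gamma" (absent -> default)
  kind := "GUEST"
  weight := null (absent, optional -> null)
  rating := -2.5
  height := -0.5 (absent -> default)
  payload := null (absent, optional -> null)
  latitude := 3.75
  writer balance: unknown -> dropped
  => decoded: {"nickname": "gamma", "kind": "GUEST", "weight": null, "rating": -2.5, "height": -0.5, "payload": null, "latitude": 3.75}


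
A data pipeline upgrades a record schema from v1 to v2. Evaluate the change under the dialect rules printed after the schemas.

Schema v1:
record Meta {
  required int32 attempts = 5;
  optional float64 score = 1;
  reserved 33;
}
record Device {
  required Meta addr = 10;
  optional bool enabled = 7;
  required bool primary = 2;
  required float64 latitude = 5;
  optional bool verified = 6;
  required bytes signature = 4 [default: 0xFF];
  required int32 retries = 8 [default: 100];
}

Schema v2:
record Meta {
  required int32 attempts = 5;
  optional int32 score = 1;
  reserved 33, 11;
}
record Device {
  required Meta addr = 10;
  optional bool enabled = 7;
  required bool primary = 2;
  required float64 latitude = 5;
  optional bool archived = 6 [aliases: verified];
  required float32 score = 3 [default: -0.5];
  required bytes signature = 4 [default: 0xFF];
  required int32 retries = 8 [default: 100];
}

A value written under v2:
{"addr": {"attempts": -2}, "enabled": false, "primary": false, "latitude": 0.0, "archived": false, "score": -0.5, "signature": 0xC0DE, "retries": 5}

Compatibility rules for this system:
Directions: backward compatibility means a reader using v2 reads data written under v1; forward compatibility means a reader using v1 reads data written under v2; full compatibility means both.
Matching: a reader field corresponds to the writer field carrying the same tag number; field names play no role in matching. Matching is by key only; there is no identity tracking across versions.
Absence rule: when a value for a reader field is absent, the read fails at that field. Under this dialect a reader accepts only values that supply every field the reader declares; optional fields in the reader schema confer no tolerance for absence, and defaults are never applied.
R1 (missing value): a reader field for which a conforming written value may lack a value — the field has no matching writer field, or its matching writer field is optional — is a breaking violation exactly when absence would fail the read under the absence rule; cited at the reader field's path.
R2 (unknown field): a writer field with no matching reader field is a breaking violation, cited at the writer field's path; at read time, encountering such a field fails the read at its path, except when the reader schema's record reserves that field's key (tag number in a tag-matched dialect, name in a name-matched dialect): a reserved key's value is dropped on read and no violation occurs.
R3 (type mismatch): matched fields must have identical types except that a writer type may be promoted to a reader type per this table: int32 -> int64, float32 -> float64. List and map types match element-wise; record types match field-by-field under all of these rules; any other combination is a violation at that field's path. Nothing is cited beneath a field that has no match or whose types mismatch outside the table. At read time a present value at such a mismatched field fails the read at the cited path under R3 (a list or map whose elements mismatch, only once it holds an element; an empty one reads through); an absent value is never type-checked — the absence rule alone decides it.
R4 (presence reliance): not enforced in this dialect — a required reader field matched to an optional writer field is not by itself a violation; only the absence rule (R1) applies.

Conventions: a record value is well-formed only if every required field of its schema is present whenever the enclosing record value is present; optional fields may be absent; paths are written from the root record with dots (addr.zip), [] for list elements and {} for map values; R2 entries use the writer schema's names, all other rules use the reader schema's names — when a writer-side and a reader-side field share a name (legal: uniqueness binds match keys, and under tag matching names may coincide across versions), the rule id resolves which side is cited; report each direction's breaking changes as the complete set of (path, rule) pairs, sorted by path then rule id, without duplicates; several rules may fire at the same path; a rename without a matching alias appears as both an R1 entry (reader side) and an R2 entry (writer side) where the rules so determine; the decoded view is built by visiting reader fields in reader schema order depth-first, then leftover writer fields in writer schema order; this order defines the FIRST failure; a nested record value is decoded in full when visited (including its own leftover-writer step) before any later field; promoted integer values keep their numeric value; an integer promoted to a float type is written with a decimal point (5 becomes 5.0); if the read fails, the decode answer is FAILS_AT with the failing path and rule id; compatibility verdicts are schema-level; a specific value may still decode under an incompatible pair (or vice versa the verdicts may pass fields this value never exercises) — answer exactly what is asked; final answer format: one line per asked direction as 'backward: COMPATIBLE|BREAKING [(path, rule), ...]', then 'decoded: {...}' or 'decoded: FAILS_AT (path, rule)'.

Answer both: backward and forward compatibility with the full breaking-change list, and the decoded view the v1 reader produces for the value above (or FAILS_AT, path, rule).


backward: BREAKING [(addr.score, R1), (addr.score, R3), (archived, R1), (enabled, R1), (score, R1)]; forward: BREAKING [(addr.score, R1), (addr.score, R3), (enabled, R1), (score, R2), (verified, R1)]; decoded: FAILS_AT (addr.score, R1)

arrows below run writer -> reader for Device
backward analysis of Device with v2 as reader and v1 as writer:
  addr <- addr (Meta -> Meta, writer required)
  enabled <- enabled (bool -> bool, writer optional)
  primary <- primary (bool -> bool, writer required)
  latitude <- latitude (float64 -> float64, writer required)
  archived <- verified (bool -> bool, writer optional)
  score: no writer match
  signature <- signature (bytes -> bytes, writer required)
  retries <- retries (int32 -> int32, writer required)
  addr.attempts <- addr.attempts (int32 -> int32, writer required)
  addr.score <- addr.score (float64 -> int32, writer optional)
  R1 fires at addr.score
  R3 fires at addr.score
  R1 fires at archived
  R1 fires at enabled
  R1 fires at score
  backward on Device therefore BREAKING (5)
forward analysis of Device with v1 as reader and v2 as writer:
  addr <- addr (Meta -> Meta, writer required)
  enabled <- enabled (bool -> bool, writer optional)
  primary <- primary (bool -> bool, writer required)
  latitude <- latitude (float64 -> float64, writer required)
  verified <- archived (bool -> bool, writer optional)
  signature <- signature (bytes -> bytes, writer required)
  retries <- retries (int32 -> int32, writer required)
  writer score: unknown to reader
  addr.attempts <- addr.attempts (int32 -> int32, writer required)
  addr.score <- addr.score (int32 -> float64, writer optional)
  R1 fires at addr.score
  R3 fires at addr.score
  R1 fires at enabled
  R2 fires at score
  R1 fires at verified
  forward on Device therefore BREAKING (5)
decoding the Device value with the v1 reader:
  addr.attempts := -2
  read fails at addr.score under R1 (no fill)
  => FAILS_AT (addr.score, R1)


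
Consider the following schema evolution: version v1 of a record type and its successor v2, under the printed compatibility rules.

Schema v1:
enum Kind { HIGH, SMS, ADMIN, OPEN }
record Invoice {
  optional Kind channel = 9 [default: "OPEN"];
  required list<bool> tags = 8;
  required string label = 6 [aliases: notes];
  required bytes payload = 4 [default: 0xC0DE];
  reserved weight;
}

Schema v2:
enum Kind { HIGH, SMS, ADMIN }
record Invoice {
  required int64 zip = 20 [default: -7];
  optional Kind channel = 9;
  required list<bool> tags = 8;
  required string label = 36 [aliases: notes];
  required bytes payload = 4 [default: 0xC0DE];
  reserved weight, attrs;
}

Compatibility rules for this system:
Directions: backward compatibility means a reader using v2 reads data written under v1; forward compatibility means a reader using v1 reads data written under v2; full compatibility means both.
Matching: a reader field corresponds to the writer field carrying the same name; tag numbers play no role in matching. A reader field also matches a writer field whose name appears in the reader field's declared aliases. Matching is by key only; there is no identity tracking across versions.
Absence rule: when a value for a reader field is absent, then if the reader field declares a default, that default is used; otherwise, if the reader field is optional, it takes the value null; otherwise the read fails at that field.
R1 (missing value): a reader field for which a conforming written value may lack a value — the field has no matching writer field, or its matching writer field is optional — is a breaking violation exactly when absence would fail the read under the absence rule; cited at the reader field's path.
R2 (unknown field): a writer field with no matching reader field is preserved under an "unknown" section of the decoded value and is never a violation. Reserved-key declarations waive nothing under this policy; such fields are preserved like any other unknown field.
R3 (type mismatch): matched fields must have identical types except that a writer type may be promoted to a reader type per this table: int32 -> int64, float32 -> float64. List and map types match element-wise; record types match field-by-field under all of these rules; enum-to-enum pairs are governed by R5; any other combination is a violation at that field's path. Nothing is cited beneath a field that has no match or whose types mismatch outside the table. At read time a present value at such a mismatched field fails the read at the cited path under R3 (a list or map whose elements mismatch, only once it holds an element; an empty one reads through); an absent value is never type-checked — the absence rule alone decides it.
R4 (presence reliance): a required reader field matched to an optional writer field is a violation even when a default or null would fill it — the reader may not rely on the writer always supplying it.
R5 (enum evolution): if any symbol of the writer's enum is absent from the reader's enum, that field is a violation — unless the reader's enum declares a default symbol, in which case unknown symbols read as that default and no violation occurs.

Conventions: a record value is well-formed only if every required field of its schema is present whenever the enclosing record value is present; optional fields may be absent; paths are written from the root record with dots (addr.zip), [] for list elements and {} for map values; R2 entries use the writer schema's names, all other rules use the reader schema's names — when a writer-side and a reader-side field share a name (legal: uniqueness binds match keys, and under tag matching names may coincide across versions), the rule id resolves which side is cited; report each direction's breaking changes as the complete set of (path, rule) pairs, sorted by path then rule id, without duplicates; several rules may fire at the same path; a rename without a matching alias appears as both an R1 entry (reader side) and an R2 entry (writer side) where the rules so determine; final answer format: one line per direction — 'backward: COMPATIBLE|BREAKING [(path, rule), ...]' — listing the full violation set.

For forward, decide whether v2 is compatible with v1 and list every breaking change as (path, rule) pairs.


forward: COMPATIBLE []

arrows below run writer -> reader for Invoice
forward pass over Invoice, reader schema v1, writer schema v2:
  Kind -> Kind, writer optional: channel aligns to channel
  list<bool> -> list<bool>, writer required: tags aligns to tags
  string -> string, writer required: label aligns to label
  bytes -> bytes, writer required: payload aligns to payload
  writer zip: unknown to reader
  => no violations; forward on Invoice: COMPATIBLE
remaining Invoice differences; none change what is asked:
  added field zip to record Invoice: required int64, tag 20, default -7 (in v2 it sits immediately before channel) -> triggers nothing under Invoice's printed rules — same verdict
  enum Kind (field channel in record Invoice): symbol OPEN removed (the field default referencing it is cleared) -> its effect on Invoice is confined to the backward direction, not asked
  field label in record Invoice: tag 6 changed to 36 -> triggers nothing under Invoice's printed rules — same verdict


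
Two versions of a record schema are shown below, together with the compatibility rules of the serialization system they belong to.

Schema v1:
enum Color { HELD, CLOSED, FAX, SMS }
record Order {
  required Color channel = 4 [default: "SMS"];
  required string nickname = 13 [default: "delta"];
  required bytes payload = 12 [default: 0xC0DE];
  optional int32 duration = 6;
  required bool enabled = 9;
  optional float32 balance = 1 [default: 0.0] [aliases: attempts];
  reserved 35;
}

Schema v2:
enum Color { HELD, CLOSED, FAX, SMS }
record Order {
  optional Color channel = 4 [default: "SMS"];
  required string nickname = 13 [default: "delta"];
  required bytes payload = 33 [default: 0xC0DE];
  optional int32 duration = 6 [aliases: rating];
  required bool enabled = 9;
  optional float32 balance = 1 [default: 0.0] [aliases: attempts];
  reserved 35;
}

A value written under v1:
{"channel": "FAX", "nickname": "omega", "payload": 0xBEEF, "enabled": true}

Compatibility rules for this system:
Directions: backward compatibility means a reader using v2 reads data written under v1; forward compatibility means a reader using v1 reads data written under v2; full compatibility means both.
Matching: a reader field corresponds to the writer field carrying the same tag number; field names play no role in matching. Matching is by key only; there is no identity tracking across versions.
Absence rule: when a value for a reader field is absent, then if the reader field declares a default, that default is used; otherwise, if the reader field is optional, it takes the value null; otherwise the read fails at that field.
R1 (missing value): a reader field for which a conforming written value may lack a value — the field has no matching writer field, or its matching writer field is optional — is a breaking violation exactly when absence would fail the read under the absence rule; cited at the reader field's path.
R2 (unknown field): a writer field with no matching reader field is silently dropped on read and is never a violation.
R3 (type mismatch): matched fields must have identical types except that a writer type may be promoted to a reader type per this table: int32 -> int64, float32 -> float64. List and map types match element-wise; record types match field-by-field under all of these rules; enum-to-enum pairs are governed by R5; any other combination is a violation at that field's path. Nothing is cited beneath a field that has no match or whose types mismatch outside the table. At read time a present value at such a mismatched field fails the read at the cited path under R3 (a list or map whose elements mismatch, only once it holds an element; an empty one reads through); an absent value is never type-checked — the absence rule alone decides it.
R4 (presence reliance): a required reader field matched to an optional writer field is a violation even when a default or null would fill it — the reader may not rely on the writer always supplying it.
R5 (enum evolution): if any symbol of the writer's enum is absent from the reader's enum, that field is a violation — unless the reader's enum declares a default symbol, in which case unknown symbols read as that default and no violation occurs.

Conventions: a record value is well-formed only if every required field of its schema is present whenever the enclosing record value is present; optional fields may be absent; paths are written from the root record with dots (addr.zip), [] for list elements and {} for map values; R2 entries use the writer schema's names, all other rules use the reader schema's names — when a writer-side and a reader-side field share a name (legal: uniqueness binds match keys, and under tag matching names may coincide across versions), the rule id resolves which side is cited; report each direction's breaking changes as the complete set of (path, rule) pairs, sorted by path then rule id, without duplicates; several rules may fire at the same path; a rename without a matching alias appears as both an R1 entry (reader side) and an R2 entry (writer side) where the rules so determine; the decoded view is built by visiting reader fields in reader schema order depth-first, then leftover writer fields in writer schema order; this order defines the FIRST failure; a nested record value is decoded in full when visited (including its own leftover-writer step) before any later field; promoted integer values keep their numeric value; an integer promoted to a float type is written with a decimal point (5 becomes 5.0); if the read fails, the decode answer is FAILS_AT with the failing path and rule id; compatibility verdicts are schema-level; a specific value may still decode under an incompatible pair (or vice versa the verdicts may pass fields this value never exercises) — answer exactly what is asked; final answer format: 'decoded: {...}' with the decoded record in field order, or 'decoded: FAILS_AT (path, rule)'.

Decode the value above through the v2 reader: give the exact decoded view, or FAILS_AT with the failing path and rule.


decoded: {"channel": "FAX", "nickname": "omega", "payload": 0xC0DE, "duration": null, "enabled": true, "balance": 0.0}

each type pair in Order: writer, then reader
decode (reader v2):
  channel := "FAX"
  nickname := "omega"
  payload := 0xC0DE (no value, default fills)
  duration := null (not supplied -> null)
  enabled := true
  balance := 0.0 (no value, default fills)
  writer payload: unmatched, discarded
  => decoded: {"channel": "FAX", "nickname": "omega", "payload": 0xC0DE, "duration": null, "enabled": true, "balance": 0.0}
the other Order changes do not affect what is asked:
  field channel in record Order: required changed to optional -> a verdict-level change on Order — the shown value reads the same


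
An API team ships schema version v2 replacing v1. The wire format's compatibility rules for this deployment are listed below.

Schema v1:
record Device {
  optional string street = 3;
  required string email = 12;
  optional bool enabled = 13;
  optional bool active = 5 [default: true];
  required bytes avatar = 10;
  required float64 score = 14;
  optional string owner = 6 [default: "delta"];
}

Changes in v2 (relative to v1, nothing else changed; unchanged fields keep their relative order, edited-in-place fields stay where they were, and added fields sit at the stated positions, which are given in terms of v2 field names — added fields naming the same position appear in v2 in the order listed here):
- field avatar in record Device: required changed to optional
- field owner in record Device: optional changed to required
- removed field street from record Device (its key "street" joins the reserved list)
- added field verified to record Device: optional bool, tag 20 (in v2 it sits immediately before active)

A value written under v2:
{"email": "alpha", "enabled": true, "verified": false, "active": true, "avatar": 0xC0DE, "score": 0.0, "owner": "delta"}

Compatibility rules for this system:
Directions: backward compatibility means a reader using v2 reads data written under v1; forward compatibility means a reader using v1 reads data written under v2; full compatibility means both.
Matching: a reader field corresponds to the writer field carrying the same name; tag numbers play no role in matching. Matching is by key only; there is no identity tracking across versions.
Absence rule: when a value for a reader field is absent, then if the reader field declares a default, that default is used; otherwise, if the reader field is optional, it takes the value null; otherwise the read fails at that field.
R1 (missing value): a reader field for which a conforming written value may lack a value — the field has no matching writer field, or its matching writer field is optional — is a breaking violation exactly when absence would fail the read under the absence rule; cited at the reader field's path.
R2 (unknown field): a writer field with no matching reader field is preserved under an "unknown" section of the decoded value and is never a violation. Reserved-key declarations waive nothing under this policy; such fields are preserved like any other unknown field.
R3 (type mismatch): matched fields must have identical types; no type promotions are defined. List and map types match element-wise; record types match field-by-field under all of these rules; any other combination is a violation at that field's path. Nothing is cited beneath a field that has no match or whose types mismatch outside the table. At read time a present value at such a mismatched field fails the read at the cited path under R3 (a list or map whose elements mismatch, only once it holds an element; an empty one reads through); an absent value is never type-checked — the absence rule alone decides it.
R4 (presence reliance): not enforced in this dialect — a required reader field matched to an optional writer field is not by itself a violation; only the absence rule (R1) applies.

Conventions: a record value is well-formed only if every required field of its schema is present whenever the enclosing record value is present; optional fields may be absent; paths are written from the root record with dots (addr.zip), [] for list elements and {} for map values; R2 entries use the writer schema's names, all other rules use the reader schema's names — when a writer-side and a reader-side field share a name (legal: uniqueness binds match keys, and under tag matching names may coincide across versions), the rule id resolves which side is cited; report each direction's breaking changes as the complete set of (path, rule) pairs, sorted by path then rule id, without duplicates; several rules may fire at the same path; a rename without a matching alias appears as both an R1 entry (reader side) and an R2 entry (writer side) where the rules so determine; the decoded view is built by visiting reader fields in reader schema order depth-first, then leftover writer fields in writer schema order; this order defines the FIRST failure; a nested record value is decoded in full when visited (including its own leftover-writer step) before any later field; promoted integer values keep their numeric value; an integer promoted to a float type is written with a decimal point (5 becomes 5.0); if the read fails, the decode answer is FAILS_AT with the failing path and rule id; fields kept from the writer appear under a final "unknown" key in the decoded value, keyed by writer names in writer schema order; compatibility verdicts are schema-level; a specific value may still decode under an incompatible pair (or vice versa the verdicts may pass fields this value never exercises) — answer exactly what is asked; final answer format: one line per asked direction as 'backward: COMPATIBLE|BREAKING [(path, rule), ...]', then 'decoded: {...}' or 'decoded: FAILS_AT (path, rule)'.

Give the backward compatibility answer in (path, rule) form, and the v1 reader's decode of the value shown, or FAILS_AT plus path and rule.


in Device below, arrows point writer -> reader
backward on Device — v2 reading data written by v1:
  string -> string, writer required: email aligns to email
  bool -> bool, writer optional: enabled aligns to enabled
  verified: no writer match
  bool -> bool, writer optional: active aligns to active
  bytes -> bytes, writer required: avatar aligns to avatar
  float64 -> float64, writer required: score aligns to score
  string -> string, writer optional: owner aligns to owner
  leftover writer field: street
  => no violations; backward on Device: COMPATIBLE
decoding the Device value with the v1 reader:
  street := null (not supplied -> null)
  email := "alpha"
  enabled := true
  active := true
  avatar := 0xC0DE
  score := 0.0
  owner := "delta"
  writer verified: kept under "unknown"
  => decoded: {"street": null, "email": "alpha", "enabled": true, "active": true, "avatar": 0xC0DE, "score": 0.0, "owner": "delta", "unknown": {"verified": false}}
diffs on Device not affecting the asked answer:
  field avatar in record Device: required changed to optional -> affects forward compatibility only, which is not asked
  field owner in record Device: optional changed to required -> fires no rule on Device, leaving the asked answer as it is
  removed field street from record Device (its key "street" joins the reserved list) -> fires no rule on Device, leaving the asked answer as it is

backward: COMPATIBLE []; decoded: {"street": null, "email": "alpha", "enabled": true, "active": true, "avatar": 0xC0DE, "score": 0.0, "owner": "delta", "unknown": {"verified": false}}
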